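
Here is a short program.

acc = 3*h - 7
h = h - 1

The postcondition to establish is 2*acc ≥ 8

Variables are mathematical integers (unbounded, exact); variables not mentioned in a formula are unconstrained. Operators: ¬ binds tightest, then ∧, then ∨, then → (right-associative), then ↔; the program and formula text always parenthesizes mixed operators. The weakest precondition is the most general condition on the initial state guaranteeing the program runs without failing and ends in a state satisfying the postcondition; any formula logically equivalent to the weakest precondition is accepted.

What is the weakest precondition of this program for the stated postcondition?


Working backward. After the program, 2*acc ≥ 8 must hold.
Before h := h - 1: 2*acc ≥ 8
Before acc := 3*h - 7: 6*h ≥ 22
Answer: WP = 6*h ≥ 22


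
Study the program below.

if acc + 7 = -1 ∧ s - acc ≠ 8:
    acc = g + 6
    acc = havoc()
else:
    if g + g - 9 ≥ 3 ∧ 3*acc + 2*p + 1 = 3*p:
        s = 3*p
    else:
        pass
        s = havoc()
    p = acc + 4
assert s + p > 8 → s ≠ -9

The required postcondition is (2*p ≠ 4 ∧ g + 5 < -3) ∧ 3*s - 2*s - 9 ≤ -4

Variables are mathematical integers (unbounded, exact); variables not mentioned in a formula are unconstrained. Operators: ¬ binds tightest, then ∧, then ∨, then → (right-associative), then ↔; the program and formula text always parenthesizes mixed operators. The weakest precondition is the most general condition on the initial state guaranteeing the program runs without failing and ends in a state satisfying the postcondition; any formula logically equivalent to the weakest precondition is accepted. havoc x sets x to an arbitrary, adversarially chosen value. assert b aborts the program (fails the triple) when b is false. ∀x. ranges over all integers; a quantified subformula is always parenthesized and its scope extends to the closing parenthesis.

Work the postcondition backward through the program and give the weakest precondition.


Working backward. After the program, the postcondition (2*p ≠ 4 ∧ g + 5 < -3) ∧ 3*s - 2*s - 9 ≤ -4 must hold; in canonical form it is 2*p ≠ 4 ∧ g < -8 ∧ s ≤ 5.
Before assert s + p > 8 → s ≠ -9: (p + s > 8 → s ≠ -9) ∧ 2*p ≠ 4 ∧ g < -8 ∧ s ≤ 5
Then branch requires (p + s > 8 → s ≠ -9) ∧ 2*p ≠ 4 ∧ g < -8 ∧ s ≤ 5; else branch requires ((2*g ≥ 12 ∧ 3*acc = p - 1) → ((acc + 3*p > 4 → 3*p ≠ -9) ∧ 2*acc ≠ -4 ∧ g < -8 ∧ 3*p ≤ 5)) ∧ ((¬(2*g ≥ 12 ∧ 3*acc = p - 1)) → (∀s_1. ((acc + s_1 > 4 → s_1 ≠ -9) ∧ 2*acc ≠ -4 ∧ g < -8 ∧ s_1 ≤ 5))).
Before the if: ((acc = -8 ∧ s ≠ acc + 8) → ((p + s > 8 → s ≠ -9) ∧ 2*p ≠ 4 ∧ g < -8 ∧ s ≤ 5)) ∧ ((¬(acc = -8 ∧ s ≠ acc + 8)) → (((2*g ≥ 12 ∧ 3*acc = p - 1) → ((acc + 3*p > 4 → 3*p ≠ -9) ∧ 2*acc ≠ -4 ∧ g < -8 ∧ 3*p ≤ 5)) ∧ ((¬(2*g ≥ 12 ∧ 3*acc = p - 1)) → (∀s_1. ((acc + s_1 > 4 → s_1 ≠ -9) ∧ 2*acc ≠ -4 ∧ g < -8 ∧ s_1 ≤ 5)))))
Answer: WP = ((acc = -8 ∧ s ≠ acc + 8) → ((p + s > 8 → s ≠ -9) ∧ 2*p ≠ 4 ∧ g < -8 ∧ s ≤ 5)) ∧ ((¬(acc = -8 ∧ s ≠ acc + 8)) → (((2*g ≥ 12 ∧ 3*acc = p - 1) → ((acc + 3*p > 4 → 3*p ≠ -9) ∧ 2*acc ≠ -4 ∧ g < -8 ∧ 3*p ≤ 5)) ∧ ((¬(2*g ≥ 12 ∧ 3*acc = p - 1)) → (∀s_1. ((acc + s_1 > 4 → s_1 ≠ -9) ∧ 2*acc ≠ -4 ∧ g < -8 ∧ s_1 ≤ 5)))))


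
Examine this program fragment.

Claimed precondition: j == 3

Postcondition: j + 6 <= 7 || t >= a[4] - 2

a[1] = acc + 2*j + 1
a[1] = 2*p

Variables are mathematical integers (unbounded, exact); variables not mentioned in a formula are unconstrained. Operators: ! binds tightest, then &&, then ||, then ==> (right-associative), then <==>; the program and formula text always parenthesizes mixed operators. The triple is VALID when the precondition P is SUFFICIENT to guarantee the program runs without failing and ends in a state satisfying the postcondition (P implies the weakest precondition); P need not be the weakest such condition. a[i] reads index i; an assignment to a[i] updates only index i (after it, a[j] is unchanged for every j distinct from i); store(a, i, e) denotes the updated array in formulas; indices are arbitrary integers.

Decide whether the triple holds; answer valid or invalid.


Working backward. After the program, the postcondition j + 6 <= 7 || t >= a[4] - 2 must hold; in canonical form it is j <= 1 || t >= a[4] - 2.
Before a[1] := 2*p: j <= 1 || t >= a[4] - 2
Before a[1] := acc + 2*j + 1: j <= 1 || t >= a[4] - 2
The weakest precondition is j <= 1 || t >= a[4] - 2.
Check whether j == 3 implies it.
Countermodel: at the initial state a = {[4] = 0, elsewhere 0}, j = 3, t = -3, the precondition holds but the weakest precondition fails.
Answer: invalid


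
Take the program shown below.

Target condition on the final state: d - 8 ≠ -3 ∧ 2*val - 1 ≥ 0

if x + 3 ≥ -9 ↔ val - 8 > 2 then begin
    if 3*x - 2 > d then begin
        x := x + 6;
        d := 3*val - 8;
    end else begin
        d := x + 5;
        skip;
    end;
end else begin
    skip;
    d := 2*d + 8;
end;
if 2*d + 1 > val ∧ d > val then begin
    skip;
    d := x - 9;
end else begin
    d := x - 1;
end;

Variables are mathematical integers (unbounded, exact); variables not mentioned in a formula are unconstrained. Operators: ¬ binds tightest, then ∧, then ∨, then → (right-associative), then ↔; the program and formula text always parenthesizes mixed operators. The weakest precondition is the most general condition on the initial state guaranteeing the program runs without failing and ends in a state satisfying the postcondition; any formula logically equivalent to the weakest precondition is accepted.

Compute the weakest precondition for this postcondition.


Working backward. After the program, the postcondition d - 8 ≠ -3 ∧ 2*val - 1 ≥ 0 must hold; in canonical form it is d ≠ 5 ∧ 2*val ≥ 1.
Then branch requires x ≠ 14 ∧ 2*val ≥ 1; else branch requires x ≠ 6 ∧ 2*val ≥ 1.
Before the if: ((2*d > val - 1 ∧ d > val) → (x ≠ 14 ∧ 2*val ≥ 1)) ∧ ((¬(2*d > val - 1 ∧ d > val)) → (x ≠ 6 ∧ 2*val ≥ 1))
Then branch requires (3*x > d + 2 → (((5*val > 15 ∧ 2*val > 8) → (x ≠ 8 ∧ 2*val ≥ 1)) ∧ ((¬(5*val > 15 ∧ 2*val > 8)) → (x ≠ 0 ∧ 2*val ≥ 1)))) ∧ ((¬(3*x > d + 2)) → (((2*x > val - 11 ∧ x > val - 5) → (x ≠ 14 ∧ 2*val ≥ 1)) ∧ ((¬(2*x > val - 11 ∧ x > val - 5)) → (x ≠ 6 ∧ 2*val ≥ 1)))); else branch requires ((4*d > val - 17 ∧ 2*d > val - 8) → (x ≠ 14 ∧ 2*val ≥ 1)) ∧ ((¬(4*d > val - 17 ∧ 2*d > val - 8)) → (x ≠ 6 ∧ 2*val ≥ 1)).
Before the if: ((x ≥ -12 ↔ val > 10) → ((3*x > d + 2 → (((5*val > 15 ∧ 2*val > 8) → (x ≠ 8 ∧ 2*val ≥ 1)) ∧ ((¬(5*val > 15 ∧ 2*val > 8)) → (x ≠ 0 ∧ 2*val ≥ 1)))) ∧ ((¬(3*x > d + 2)) → (((2*x > val - 11 ∧ x > val - 5) → (x ≠ 14 ∧ 2*val ≥ 1)) ∧ ((¬(2*x > val - 11 ∧ x > val - 5)) → (x ≠ 6 ∧ 2*val ≥ 1)))))) ∧ ((¬(x ≥ -12 ↔ val > 10)) → (((4*d > val - 17 ∧ 2*d > val - 8) → (x ≠ 14 ∧ 2*val ≥ 1)) ∧ ((¬(4*d > val - 17 ∧ 2*d > val - 8)) → (x ≠ 6 ∧ 2*val ≥ 1))))
Answer: WP = ((x ≥ -12 ↔ val > 10) → ((3*x > d + 2 → (((5*val > 15 ∧ 2*val > 8) → (x ≠ 8 ∧ 2*val ≥ 1)) ∧ ((¬(5*val > 15 ∧ 2*val > 8)) → (x ≠ 0 ∧ 2*val ≥ 1)))) ∧ ((¬(3*x > d + 2)) → (((2*x > val - 11 ∧ x > val - 5) → (x ≠ 14 ∧ 2*val ≥ 1)) ∧ ((¬(2*x > val - 11 ∧ x > val - 5)) → (x ≠ 6 ∧ 2*val ≥ 1)))))) ∧ ((¬(x ≥ -12 ↔ val > 10)) → (((4*d > val - 17 ∧ 2*d > val - 8) → (x ≠ 14 ∧ 2*val ≥ 1)) ∧ ((¬(4*d > val - 17 ∧ 2*d > val - 8)) → (x ≠ 6 ∧ 2*val ≥ 1))))


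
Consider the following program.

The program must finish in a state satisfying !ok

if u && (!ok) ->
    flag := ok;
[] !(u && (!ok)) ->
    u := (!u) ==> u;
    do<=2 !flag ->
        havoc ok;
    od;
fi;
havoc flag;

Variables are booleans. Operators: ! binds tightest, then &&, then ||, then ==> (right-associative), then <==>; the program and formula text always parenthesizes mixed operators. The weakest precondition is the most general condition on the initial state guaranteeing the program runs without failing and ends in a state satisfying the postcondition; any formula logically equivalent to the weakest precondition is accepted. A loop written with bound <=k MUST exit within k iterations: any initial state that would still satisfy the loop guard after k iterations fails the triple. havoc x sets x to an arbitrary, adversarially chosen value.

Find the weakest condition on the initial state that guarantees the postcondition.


Working backward. After the program, !ok must hold.
Before havoc flag: !ok
Then branch requires !ok; else branch requires flag && (flag ==> (!ok)).
Before the if: ((u && (!ok)) ==> (!ok)) && ((!(u && (!ok))) ==> (flag && (flag ==> (!ok))))
Answer: WP = ((u && (!ok)) ==> (!ok)) && ((!(u && (!ok))) ==> (flag && (flag ==> (!ok))))


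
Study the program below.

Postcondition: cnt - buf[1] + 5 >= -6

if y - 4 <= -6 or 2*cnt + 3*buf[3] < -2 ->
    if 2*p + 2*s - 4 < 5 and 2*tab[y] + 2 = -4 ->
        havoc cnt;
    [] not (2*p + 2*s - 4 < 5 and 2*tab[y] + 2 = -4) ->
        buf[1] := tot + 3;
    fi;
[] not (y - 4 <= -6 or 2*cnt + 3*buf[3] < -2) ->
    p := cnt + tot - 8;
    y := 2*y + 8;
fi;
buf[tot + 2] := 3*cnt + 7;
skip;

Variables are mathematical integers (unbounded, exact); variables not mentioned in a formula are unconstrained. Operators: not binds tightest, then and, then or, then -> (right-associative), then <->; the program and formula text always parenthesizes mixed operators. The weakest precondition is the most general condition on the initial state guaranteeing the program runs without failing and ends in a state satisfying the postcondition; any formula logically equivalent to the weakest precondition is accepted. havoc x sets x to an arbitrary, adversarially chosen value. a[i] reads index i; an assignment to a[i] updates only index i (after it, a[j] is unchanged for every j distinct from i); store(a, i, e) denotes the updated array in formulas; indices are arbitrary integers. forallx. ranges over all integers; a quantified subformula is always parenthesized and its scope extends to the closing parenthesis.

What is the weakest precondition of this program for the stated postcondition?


Working backward. After the program, the postcondition cnt - buf[1] + 5 >= -6 must hold; in canonical form it is cnt >= buf[1] - 11.
Before skip: cnt >= buf[1] - 11
Before buf[tot + 2] := 3*cnt + 7: cnt >= store(buf, tot + 2, 3*cnt + 7)[1] - 11
Then branch requires ((2*p + 2*s < 9 and 2*tab[y] = -6) -> (forall cnt_1. cnt_1 >= store(buf, tot + 2, 3*cnt_1 + 7)[1] - 11)) and ((not (2*p + 2*s < 9 and 2*tab[y] = -6)) -> cnt >= store(store(buf, 1, tot + 3), tot + 2, 3*cnt + 7)[1] - 11); else branch requires cnt >= store(buf, tot + 2, 3*cnt + 7)[1] - 11.
Before the if: ((y <= -2 or 3*buf[3] + 2*cnt < -2) -> (((2*p + 2*s < 9 and 2*tab[y] = -6) -> (forall cnt_1. cnt_1 >= store(buf, tot + 2, 3*cnt_1 + 7)[1] - 11)) and ((not (2*p + 2*s < 9 and 2*tab[y] = -6)) -> cnt >= store(store(buf, 1, tot + 3), tot + 2, 3*cnt + 7)[1] - 11))) and ((not (y <= -2 or 3*buf[3] + 2*cnt < -2)) -> cnt >= store(buf, tot + 2, 3*cnt + 7)[1] - 11)
Answer: WP = ((y <= -2 or 3*buf[3] + 2*cnt < -2) -> (((2*p + 2*s < 9 and 2*tab[y] = -6) -> (forall cnt_1. cnt_1 >= store(buf, tot + 2, 3*cnt_1 + 7)[1] - 11)) and ((not (2*p + 2*s < 9 and 2*tab[y] = -6)) -> cnt >= store(store(buf, 1, tot + 3), tot + 2, 3*cnt + 7)[1] - 11))) and ((not (y <= -2 or 3*buf[3] + 2*cnt < -2)) -> cnt >= store(buf, tot + 2, 3*cnt + 7)[1] - 11)


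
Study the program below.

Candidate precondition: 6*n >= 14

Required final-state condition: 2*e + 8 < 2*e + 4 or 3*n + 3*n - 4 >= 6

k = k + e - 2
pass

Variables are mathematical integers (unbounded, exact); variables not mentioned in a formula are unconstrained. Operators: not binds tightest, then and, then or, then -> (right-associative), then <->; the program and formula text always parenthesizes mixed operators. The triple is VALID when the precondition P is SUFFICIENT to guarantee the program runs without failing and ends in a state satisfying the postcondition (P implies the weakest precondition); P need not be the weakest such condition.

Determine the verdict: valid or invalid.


Working backward. After the program, the postcondition 2*e + 8 < 2*e + 4 or 3*n + 3*n - 4 >= 6 must hold; in canonical form it is 6*n >= 10.
Before skip: 6*n >= 10
Before k := k + e - 2: 6*n >= 10
The weakest precondition is 6*n >= 10.
Check whether 6*n >= 14 implies it.
Every state satisfying the precondition satisfies the weakest precondition: the implication holds.
Answer: valid


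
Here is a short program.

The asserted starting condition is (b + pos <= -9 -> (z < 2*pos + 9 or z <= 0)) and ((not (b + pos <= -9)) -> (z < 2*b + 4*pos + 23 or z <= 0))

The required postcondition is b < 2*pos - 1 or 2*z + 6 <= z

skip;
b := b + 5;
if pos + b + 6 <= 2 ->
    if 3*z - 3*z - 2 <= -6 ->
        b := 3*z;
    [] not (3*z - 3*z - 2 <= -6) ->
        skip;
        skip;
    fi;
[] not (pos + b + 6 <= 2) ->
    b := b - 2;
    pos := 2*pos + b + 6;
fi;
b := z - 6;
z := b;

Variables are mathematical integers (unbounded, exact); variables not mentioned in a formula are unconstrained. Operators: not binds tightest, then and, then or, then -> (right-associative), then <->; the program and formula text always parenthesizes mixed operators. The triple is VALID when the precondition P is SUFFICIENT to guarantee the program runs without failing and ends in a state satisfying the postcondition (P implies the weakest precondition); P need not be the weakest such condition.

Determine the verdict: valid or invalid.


Working backward. After the program, the postcondition b < 2*pos - 1 or 2*z + 6 <= z must hold; in canonical form it is b < 2*pos - 1 or z <= -6.
Before z := b: b < 2*pos - 1 or b <= -6
Before b := z - 6: z < 2*pos + 5 or z <= 0
Then branch requires z < 2*pos + 5 or z <= 0; else branch requires z < 2*b + 4*pos + 13 or z <= 0.
Before the if: (b + pos <= -4 -> (z < 2*pos + 5 or z <= 0)) and ((not (b + pos <= -4)) -> (z < 2*b + 4*pos + 13 or z <= 0))
Before b := b + 5: (b + pos <= -9 -> (z < 2*pos + 5 or z <= 0)) and ((not (b + pos <= -9)) -> (z < 2*b + 4*pos + 23 or z <= 0))
Before skip: (b + pos <= -9 -> (z < 2*pos + 5 or z <= 0)) and ((not (b + pos <= -9)) -> (z < 2*b + 4*pos + 23 or z <= 0))
The weakest precondition is (b + pos <= -9 -> (z < 2*pos + 5 or z <= 0)) and ((not (b + pos <= -9)) -> (z < 2*b + 4*pos + 23 or z <= 0)).
Check whether (b + pos <= -9 -> (z < 2*pos + 9 or z <= 0)) and ((not (b + pos <= -9)) -> (z < 2*b + 4*pos + 23 or z <= 0)) implies it.
Countermodel: at the initial state b = -7, pos = -2, z = 1, the precondition holds but the weakest precondition fails.
Answer: invalid


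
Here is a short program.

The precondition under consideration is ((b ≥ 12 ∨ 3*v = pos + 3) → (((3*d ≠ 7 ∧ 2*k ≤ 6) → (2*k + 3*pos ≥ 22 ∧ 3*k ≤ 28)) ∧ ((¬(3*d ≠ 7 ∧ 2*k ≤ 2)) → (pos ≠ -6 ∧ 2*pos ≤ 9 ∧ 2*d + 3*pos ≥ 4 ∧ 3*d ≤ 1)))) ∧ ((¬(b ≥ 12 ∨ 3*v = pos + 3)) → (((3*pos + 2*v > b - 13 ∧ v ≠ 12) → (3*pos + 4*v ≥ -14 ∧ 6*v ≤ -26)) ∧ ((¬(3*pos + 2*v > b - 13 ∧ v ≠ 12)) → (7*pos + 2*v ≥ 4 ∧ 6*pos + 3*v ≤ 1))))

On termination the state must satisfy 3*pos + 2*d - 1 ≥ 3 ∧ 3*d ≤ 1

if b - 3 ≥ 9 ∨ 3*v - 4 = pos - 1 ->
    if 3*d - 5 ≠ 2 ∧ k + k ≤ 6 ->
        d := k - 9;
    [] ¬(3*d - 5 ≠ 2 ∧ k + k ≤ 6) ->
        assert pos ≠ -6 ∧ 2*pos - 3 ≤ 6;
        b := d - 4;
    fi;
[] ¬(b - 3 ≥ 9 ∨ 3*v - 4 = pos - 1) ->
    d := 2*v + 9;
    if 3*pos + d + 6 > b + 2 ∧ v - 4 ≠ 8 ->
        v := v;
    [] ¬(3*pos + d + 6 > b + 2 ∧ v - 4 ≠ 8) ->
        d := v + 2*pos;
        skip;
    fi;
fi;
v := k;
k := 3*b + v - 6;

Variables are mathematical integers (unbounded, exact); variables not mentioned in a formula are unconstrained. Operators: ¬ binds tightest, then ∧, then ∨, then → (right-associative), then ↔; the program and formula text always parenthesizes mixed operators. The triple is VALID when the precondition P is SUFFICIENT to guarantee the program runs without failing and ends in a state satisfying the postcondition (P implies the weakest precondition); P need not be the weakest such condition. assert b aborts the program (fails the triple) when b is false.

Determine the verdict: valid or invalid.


Working backward. After the program, the postcondition 3*pos + 2*d - 1 ≥ 3 ∧ 3*d ≤ 1 must hold; in canonical form it is 2*d + 3*pos ≥ 4 ∧ 3*d ≤ 1.
Before k := 3*b + v - 6: 2*d + 3*pos ≥ 4 ∧ 3*d ≤ 1
Before v := k: 2*d + 3*pos ≥ 4 ∧ 3*d ≤ 1
Then branch requires ((3*d ≠ 7 ∧ 2*k ≤ 6) → (2*k + 3*pos ≥ 22 ∧ 3*k ≤ 28)) ∧ ((¬(3*d ≠ 7 ∧ 2*k ≤ 6)) → (pos ≠ -6 ∧ 2*pos ≤ 9 ∧ 2*d + 3*pos ≥ 4 ∧ 3*d ≤ 1)); else branch requires ((3*pos + 2*v > b - 13 ∧ v ≠ 12) → (3*pos + 4*v ≥ -14 ∧ 6*v ≤ -26)) ∧ ((¬(3*pos + 2*v > b - 13 ∧ v ≠ 12)) → (7*pos + 2*v ≥ 4 ∧ 6*pos + 3*v ≤ 1)).
Before the if: ((b ≥ 12 ∨ 3*v = pos + 3) → (((3*d ≠ 7 ∧ 2*k ≤ 6) → (2*k + 3*pos ≥ 22 ∧ 3*k ≤ 28)) ∧ ((¬(3*d ≠ 7 ∧ 2*k ≤ 6)) → (pos ≠ -6 ∧ 2*pos ≤ 9 ∧ 2*d + 3*pos ≥ 4 ∧ 3*d ≤ 1)))) ∧ ((¬(b ≥ 12 ∨ 3*v = pos + 3)) → (((3*pos + 2*v > b - 13 ∧ v ≠ 12) → (3*pos + 4*v ≥ -14 ∧ 6*v ≤ -26)) ∧ ((¬(3*pos + 2*v > b - 13 ∧ v ≠ 12)) → (7*pos + 2*v ≥ 4 ∧ 6*pos + 3*v ≤ 1))))
The weakest precondition is ((b ≥ 12 ∨ 3*v = pos + 3) → (((3*d ≠ 7 ∧ 2*k ≤ 6) → (2*k + 3*pos ≥ 22 ∧ 3*k ≤ 28)) ∧ ((¬(3*d ≠ 7 ∧ 2*k ≤ 6)) → (pos ≠ -6 ∧ 2*pos ≤ 9 ∧ 2*d + 3*pos ≥ 4 ∧ 3*d ≤ 1)))) ∧ ((¬(b ≥ 12 ∨ 3*v = pos + 3)) → (((3*pos + 2*v > b - 13 ∧ v ≠ 12) → (3*pos + 4*v ≥ -14 ∧ 6*v ≤ -26)) ∧ ((¬(3*pos + 2*v > b - 13 ∧ v ≠ 12)) → (7*pos + 2*v ≥ 4 ∧ 6*pos + 3*v ≤ 1)))).
Check whether ((b ≥ 12 ∨ 3*v = pos + 3) → (((3*d ≠ 7 ∧ 2*k ≤ 6) → (2*k + 3*pos ≥ 22 ∧ 3*k ≤ 28)) ∧ ((¬(3*d ≠ 7 ∧ 2*k ≤ 2)) → (pos ≠ -6 ∧ 2*pos ≤ 9 ∧ 2*d + 3*pos ≥ 4 ∧ 3*d ≤ 1)))) ∧ ((¬(b ≥ 12 ∨ 3*v = pos + 3)) → (((3*pos + 2*v > b - 13 ∧ v ≠ 12) → (3*pos + 4*v ≥ -14 ∧ 6*v ≤ -26)) ∧ ((¬(3*pos + 2*v > b - 13 ∧ v ≠ 12)) → (7*pos + 2*v ≥ 4 ∧ 6*pos + 3*v ≤ 1)))) implies it.
Every state satisfying the precondition satisfies the weakest precondition: the implication holds.
Answer: valid


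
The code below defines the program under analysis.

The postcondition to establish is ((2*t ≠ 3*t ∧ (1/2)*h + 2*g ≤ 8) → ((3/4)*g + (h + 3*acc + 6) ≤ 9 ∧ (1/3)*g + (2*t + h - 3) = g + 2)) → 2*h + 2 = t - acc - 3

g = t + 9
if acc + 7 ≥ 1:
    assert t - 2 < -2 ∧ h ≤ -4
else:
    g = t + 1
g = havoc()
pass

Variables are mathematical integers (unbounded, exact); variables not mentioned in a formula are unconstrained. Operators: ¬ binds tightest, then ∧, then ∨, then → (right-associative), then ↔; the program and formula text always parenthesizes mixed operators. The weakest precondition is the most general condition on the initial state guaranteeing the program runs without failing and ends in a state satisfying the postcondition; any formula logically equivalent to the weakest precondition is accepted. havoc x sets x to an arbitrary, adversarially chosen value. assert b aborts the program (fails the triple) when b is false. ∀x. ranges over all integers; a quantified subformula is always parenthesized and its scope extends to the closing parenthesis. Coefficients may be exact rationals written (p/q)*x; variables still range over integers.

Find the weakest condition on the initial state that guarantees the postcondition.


Working backward. After the program, the postcondition ((2*t ≠ 3*t ∧ (1/2)*h + 2*g ≤ 8) → ((3/4)*g + (h + 3*acc + 6) ≤ 9 ∧ (1/3)*g + (2*t + h - 3) = g + 2)) → 2*h + 2 = t - acc - 3 must hold; in canonical form it is ((t ≠ 0 ∧ 2*g + (1/2)*h ≤ 8) → (3*acc + (3/4)*g + h ≤ 3 ∧ h + 2*t = (2/3)*g + 5)) → acc + 2*h = t - 5.
Before skip: ((t ≠ 0 ∧ 2*g + (1/2)*h ≤ 8) → (3*acc + (3/4)*g + h ≤ 3 ∧ h + 2*t = (2/3)*g + 5)) → acc + 2*h = t - 5
Before havoc g: ∀g_1. (((t ≠ 0 ∧ 2*g_1 + (1/2)*h ≤ 8) → (3*acc + (3/4)*g_1 + h ≤ 3 ∧ h + 2*t = (2/3)*g_1 + 5)) → acc + 2*h = t - 5)
Then branch requires t < 0 ∧ h ≤ -4 ∧ (∀g_1. (((t ≠ 0 ∧ 2*g_1 + (1/2)*h ≤ 8) → (3*acc + (3/4)*g_1 + h ≤ 3 ∧ h + 2*t = (2/3)*g_1 + 5)) → acc + 2*h = t - 5)); else branch requires ∀g_1. (((t ≠ 0 ∧ 2*g_1 + (1/2)*h ≤ 8) → (3*acc + (3/4)*g_1 + h ≤ 3 ∧ h + 2*t = (2/3)*g_1 + 5)) → acc + 2*h = t - 5).
Before the if: (acc ≥ -6 → (t < 0 ∧ h ≤ -4 ∧ (∀g_1. (((t ≠ 0 ∧ 2*g_1 + (1/2)*h ≤ 8) → (3*acc + (3/4)*g_1 + h ≤ 3 ∧ h + 2*t = (2/3)*g_1 + 5)) → acc + 2*h = t - 5)))) ∧ ((¬(acc ≥ -6)) → (∀g_1. (((t ≠ 0 ∧ 2*g_1 + (1/2)*h ≤ 8) → (3*acc + (3/4)*g_1 + h ≤ 3 ∧ h + 2*t = (2/3)*g_1 + 5)) → acc + 2*h = t - 5)))
Before g := t + 9: (acc ≥ -6 → (t < 0 ∧ h ≤ -4 ∧ (∀g_1. (((t ≠ 0 ∧ 2*g_1 + (1/2)*h ≤ 8) → (3*acc + (3/4)*g_1 + h ≤ 3 ∧ h + 2*t = (2/3)*g_1 + 5)) → acc + 2*h = t - 5)))) ∧ ((¬(acc ≥ -6)) → (∀g_1. (((t ≠ 0 ∧ 2*g_1 + (1/2)*h ≤ 8) → (3*acc + (3/4)*g_1 + h ≤ 3 ∧ h + 2*t = (2/3)*g_1 + 5)) → acc + 2*h = t - 5)))
Answer: WP = (acc ≥ -6 → (t < 0 ∧ h ≤ -4 ∧ (∀g_1. (((t ≠ 0 ∧ 2*g_1 + (1/2)*h ≤ 8) → (3*acc + (3/4)*g_1 + h ≤ 3 ∧ h + 2*t = (2/3)*g_1 + 5)) → acc + 2*h = t - 5)))) ∧ ((¬(acc ≥ -6)) → (∀g_1. (((t ≠ 0 ∧ 2*g_1 + (1/2)*h ≤ 8) → (3*acc + (3/4)*g_1 + h ≤ 3 ∧ h + 2*t = (2/3)*g_1 + 5)) → acc + 2*h = t - 5)))


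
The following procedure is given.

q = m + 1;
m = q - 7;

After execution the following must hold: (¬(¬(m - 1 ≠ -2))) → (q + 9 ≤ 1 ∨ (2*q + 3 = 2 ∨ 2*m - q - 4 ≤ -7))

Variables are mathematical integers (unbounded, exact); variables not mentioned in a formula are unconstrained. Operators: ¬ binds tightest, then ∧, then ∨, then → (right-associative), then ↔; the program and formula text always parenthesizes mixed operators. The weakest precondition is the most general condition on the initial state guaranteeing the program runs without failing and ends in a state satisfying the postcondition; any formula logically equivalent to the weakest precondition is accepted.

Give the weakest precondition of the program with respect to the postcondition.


Working backward. After the program, the postcondition (¬(¬(m - 1 ≠ -2))) → (q + 9 ≤ 1 ∨ (2*q + 3 = 2 ∨ 2*m - q - 4 ≤ -7)) must hold; in canonical form it is m ≠ -1 → (q ≤ -8 ∨ 2*q = -1 ∨ 2*m ≤ q - 3).
Before m := q - 7: q ≠ 6 → (q ≤ -8 ∨ 2*q = -1 ∨ q ≤ 11)
Before q := m + 1: m ≠ 5 → (m ≤ -9 ∨ 2*m = -3 ∨ m ≤ 10)
Answer: WP = m ≠ 5 → (m ≤ -9 ∨ 2*m = -3 ∨ m ≤ 10)


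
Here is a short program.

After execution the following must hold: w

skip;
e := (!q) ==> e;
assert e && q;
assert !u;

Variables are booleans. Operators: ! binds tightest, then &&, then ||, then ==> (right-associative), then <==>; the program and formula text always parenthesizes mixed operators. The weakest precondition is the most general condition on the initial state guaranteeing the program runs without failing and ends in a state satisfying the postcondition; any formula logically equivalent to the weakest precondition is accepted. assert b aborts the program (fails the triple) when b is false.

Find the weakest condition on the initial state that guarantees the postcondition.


Working backward. After the program, w must hold.
Before assert !u: (!u) && w
Before assert e && q: e && q && (!u) && w
Before e := (!q) ==> e: ((!q) ==> e) && q && (!u) && w
Before skip: ((!q) ==> e) && q && (!u) && w
Answer: WP = ((!q) ==> e) && q && (!u) && w


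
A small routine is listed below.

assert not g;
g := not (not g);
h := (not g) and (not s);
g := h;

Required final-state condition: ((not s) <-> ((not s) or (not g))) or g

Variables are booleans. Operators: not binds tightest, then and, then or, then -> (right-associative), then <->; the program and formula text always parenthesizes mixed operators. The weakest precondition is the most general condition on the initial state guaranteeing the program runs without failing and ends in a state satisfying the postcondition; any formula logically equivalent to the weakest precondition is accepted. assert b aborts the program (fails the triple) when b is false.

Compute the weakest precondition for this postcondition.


Working backward. After the program, ((not s) <-> ((not s) or (not g))) or g must hold.
Before g := h: ((not s) <-> ((not s) or (not h))) or h
Before h := (not g) and (not s): ((not s) <-> ((not s) or (not ((not g) and (not s))))) or ((not g) and (not s))
Before g := not (not g): ((not s) <-> ((not s) or (not ((not g) and (not s))))) or ((not g) and (not s))
Before assert not g: (not g) and (((not s) <-> ((not s) or (not ((not g) and (not s))))) or ((not g) and (not s)))
Answer: WP = (not g) and (((not s) <-> ((not s) or (not ((not g) and (not s))))) or ((not g) and (not s)))


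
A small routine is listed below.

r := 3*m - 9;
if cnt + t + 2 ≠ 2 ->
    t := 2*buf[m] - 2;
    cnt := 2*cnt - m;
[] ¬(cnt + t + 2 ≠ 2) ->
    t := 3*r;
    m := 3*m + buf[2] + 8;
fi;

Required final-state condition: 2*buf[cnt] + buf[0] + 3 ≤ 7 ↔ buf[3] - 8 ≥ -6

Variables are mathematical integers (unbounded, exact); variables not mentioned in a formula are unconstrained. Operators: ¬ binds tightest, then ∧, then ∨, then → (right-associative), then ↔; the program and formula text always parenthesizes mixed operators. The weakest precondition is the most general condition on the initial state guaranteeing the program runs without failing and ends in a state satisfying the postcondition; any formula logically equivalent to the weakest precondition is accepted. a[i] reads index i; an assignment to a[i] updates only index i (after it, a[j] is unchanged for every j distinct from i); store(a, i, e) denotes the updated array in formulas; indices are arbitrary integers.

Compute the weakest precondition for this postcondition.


Working backward. After the program, the postcondition 2*buf[cnt] + buf[0] + 3 ≤ 7 ↔ buf[3] - 8 ≥ -6 must hold; in canonical form it is buf[0] + 2*buf[cnt] ≤ 4 ↔ buf[3] ≥ 2.
Then branch requires buf[0] + 2*buf[2*cnt - m] ≤ 4 ↔ buf[3] ≥ 2; else branch requires buf[0] + 2*buf[cnt] ≤ 4 ↔ buf[3] ≥ 2.
Before the if: (cnt + t ≠ 0 → (buf[0] + 2*buf[2*cnt - m] ≤ 4 ↔ buf[3] ≥ 2)) ∧ ((¬(cnt + t ≠ 0)) → (buf[0] + 2*buf[cnt] ≤ 4 ↔ buf[3] ≥ 2))
Before r := 3*m - 9: (cnt + t ≠ 0 → (buf[0] + 2*buf[2*cnt - m] ≤ 4 ↔ buf[3] ≥ 2)) ∧ ((¬(cnt + t ≠ 0)) → (buf[0] + 2*buf[cnt] ≤ 4 ↔ buf[3] ≥ 2))
Answer: WP = (cnt + t ≠ 0 → (buf[0] + 2*buf[2*cnt - m] ≤ 4 ↔ buf[3] ≥ 2)) ∧ ((¬(cnt + t ≠ 0)) → (buf[0] + 2*buf[cnt] ≤ 4 ↔ buf[3] ≥ 2))


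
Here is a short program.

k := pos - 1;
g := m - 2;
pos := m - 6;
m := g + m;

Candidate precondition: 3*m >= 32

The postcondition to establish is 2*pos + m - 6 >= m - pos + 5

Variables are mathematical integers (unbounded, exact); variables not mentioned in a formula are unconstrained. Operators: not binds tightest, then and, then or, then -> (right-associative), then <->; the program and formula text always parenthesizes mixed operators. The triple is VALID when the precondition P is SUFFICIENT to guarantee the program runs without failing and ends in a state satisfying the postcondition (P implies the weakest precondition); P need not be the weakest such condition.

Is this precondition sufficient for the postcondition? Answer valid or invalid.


Working backward. After the program, the postcondition 2*pos + m - 6 >= m - pos + 5 must hold; in canonical form it is 3*pos >= 11.
Before m := g + m: 3*pos >= 11
Before pos := m - 6: 3*m >= 29
Before g := m - 2: 3*m >= 29
Before k := pos - 1: 3*m >= 29
The weakest precondition is 3*m >= 29.
Check whether 3*m >= 32 implies it.
Every state satisfying the precondition satisfies the weakest precondition: the implication holds.
Answer: valid


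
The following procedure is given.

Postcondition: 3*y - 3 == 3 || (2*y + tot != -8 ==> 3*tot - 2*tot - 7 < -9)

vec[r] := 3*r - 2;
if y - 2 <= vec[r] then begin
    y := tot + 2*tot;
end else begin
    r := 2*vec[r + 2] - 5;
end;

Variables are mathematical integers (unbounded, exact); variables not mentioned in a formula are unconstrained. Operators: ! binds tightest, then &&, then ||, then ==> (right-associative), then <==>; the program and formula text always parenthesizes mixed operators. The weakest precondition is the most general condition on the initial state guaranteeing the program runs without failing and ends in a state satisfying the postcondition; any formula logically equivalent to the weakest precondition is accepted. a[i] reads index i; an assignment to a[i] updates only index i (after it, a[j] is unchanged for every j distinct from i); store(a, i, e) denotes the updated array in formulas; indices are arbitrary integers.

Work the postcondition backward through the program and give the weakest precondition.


Working backward. After the program, the postcondition 3*y - 3 == 3 || (2*y + tot != -8 ==> 3*tot - 2*tot - 7 < -9) must hold; in canonical form it is 3*y == 6 || (tot + 2*y != -8 ==> tot < -2).
Then branch requires 9*tot == 6 || (7*tot != -8 ==> tot < -2); else branch requires 3*y == 6 || (tot + 2*y != -8 ==> tot < -2).
Before the if: (y <= vec[r] + 2 ==> (9*tot == 6 || (7*tot != -8 ==> tot < -2))) && ((!(y <= vec[r] + 2)) ==> (3*y == 6 || (tot + 2*y != -8 ==> tot < -2)))
Before vec[r] := 3*r - 2: (y <= store(vec, r, 3*r - 2)[r] + 2 ==> (9*tot == 6 || (7*tot != -8 ==> tot < -2))) && ((!(y <= store(vec, r, 3*r - 2)[r] + 2)) ==> (3*y == 6 || (tot + 2*y != -8 ==> tot < -2)))
Answer: WP = (y <= store(vec, r, 3*r - 2)[r] + 2 ==> (9*tot == 6 || (7*tot != -8 ==> tot < -2))) && ((!(y <= store(vec, r, 3*r - 2)[r] + 2)) ==> (3*y == 6 || (tot + 2*y != -8 ==> tot < -2)))


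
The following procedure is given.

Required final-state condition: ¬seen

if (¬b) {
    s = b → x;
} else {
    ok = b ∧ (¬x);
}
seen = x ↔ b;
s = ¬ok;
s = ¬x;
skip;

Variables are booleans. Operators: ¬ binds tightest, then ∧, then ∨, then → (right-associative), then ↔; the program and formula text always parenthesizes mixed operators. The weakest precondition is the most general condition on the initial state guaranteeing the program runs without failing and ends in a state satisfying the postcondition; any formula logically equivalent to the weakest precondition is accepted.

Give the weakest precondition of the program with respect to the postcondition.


Working backward. After the program, ¬seen must hold.
Before skip: ¬seen
Before s := ¬x: ¬seen
Before s := ¬ok: ¬seen
Before seen := x ↔ b: ¬(x ↔ b)
Then branch requires ¬(x ↔ b); else branch requires ¬(x ↔ b).
Before the if: ((¬b) → (¬(x ↔ b))) ∧ (b → (¬(x ↔ b)))
Answer: WP = ((¬b) → (¬(x ↔ b))) ∧ (b → (¬(x ↔ b)))


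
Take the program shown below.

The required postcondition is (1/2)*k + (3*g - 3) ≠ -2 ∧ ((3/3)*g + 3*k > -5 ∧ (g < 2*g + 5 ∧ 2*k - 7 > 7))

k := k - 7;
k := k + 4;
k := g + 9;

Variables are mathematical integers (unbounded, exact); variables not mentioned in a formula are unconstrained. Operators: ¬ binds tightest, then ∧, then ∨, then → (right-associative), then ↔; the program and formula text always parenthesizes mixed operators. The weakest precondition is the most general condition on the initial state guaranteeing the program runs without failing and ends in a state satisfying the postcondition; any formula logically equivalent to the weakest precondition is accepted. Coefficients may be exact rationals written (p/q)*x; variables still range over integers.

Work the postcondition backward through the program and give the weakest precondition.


Working backward. After the program, the postcondition (1/2)*k + (3*g - 3) ≠ -2 ∧ ((3/3)*g + 3*k > -5 ∧ (g < 2*g + 5 ∧ 2*k - 7 > 7)) must hold; in canonical form it is 3*g + (1/2)*k ≠ 1 ∧ g + 3*k > -5 ∧ g > -5 ∧ 2*k > 14.
Before k := g + 9: (7/2)*g ≠ -7/2 ∧ 4*g > -32 ∧ g > -5 ∧ 2*g > -4
Before k := k + 4: (7/2)*g ≠ -7/2 ∧ 4*g > -32 ∧ g > -5 ∧ 2*g > -4
Before k := k - 7: (7/2)*g ≠ -7/2 ∧ 4*g > -32 ∧ g > -5 ∧ 2*g > -4
Answer: WP = (7/2)*g ≠ -7/2 ∧ 4*g > -32 ∧ g > -5 ∧ 2*g > -4


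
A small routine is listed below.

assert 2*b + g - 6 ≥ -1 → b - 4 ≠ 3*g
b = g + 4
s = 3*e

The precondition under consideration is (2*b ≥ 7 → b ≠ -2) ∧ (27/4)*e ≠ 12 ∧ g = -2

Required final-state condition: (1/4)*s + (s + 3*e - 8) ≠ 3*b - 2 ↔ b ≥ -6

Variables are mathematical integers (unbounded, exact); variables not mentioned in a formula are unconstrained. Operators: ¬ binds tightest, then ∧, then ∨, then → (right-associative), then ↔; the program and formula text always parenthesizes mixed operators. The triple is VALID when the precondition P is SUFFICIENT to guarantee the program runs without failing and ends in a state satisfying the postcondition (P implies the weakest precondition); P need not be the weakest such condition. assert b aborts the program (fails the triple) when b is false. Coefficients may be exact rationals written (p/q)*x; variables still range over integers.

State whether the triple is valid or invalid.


Working backward. After the program, the postcondition (1/4)*s + (s + 3*e - 8) ≠ 3*b - 2 ↔ b ≥ -6 must hold; in canonical form it is 3*e + (5/4)*s ≠ 3*b + 6 ↔ b ≥ -6.
Before s := 3*e: (27/4)*e ≠ 3*b + 6 ↔ b ≥ -6
Before b := g + 4: (27/4)*e ≠ 3*g + 18 ↔ g ≥ -10
Before assert 2*b + g - 6 ≥ -1 → b - 4 ≠ 3*g: (2*b + g ≥ 5 → b ≠ 3*g + 4) ∧ ((27/4)*e ≠ 3*g + 18 ↔ g ≥ -10)
The weakest precondition is (2*b + g ≥ 5 → b ≠ 3*g + 4) ∧ ((27/4)*e ≠ 3*g + 18 ↔ g ≥ -10).
Check whether (2*b ≥ 7 → b ≠ -2) ∧ (27/4)*e ≠ 12 ∧ g = -2 implies it.
Every state satisfying the precondition satisfies the weakest precondition: the implication holds.
Answer: valid


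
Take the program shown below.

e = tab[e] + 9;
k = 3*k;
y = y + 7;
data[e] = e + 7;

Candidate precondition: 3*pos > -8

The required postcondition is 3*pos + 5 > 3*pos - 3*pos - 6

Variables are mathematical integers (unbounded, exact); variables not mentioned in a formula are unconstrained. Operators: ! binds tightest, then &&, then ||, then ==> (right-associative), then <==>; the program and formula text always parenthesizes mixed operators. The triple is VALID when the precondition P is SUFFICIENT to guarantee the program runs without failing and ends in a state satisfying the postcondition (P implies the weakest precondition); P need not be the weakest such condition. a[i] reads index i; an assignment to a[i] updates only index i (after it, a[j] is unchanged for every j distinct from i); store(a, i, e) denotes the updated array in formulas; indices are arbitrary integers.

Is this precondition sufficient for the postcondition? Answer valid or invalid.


Working backward. After the program, the postcondition 3*pos + 5 > 3*pos - 3*pos - 6 must hold; in canonical form it is 3*pos > -11.
Before data[e] := e + 7: 3*pos > -11
Before y := y + 7: 3*pos > -11
Before k := 3*k: 3*pos > -11
Before e := tab[e] + 9: 3*pos > -11
The weakest precondition is 3*pos > -11.
Check whether 3*pos > -8 implies it.
Every state satisfying the precondition satisfies the weakest precondition: the implication holds.
Answer: valid


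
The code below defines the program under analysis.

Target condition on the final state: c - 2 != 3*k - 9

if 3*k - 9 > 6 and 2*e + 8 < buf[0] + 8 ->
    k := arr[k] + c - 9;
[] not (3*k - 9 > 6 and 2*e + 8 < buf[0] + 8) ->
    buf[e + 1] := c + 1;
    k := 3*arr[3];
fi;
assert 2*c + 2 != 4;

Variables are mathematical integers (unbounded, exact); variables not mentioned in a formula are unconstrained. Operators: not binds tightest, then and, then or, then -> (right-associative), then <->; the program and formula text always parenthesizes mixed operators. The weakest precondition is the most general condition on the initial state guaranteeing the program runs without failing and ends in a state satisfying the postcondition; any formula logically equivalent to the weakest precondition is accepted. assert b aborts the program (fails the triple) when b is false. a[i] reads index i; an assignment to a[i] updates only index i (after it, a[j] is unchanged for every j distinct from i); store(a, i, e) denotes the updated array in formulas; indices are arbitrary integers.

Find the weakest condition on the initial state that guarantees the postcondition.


Working backward. After the program, the postcondition c - 2 != 3*k - 9 must hold; in canonical form it is c != 3*k - 7.
Before assert 2*c + 2 != 4: 2*c != 2 and c != 3*k - 7
Then branch requires 2*c != 2 and 3*arr[k] + 2*c != 34; else branch requires 2*c != 2 and c != 9*arr[3] - 7.
Before the if: ((3*k > 15 and 2*e < buf[0]) -> (2*c != 2 and 3*arr[k] + 2*c != 34)) and ((not (3*k > 15 and 2*e < buf[0])) -> (2*c != 2 and c != 9*arr[3] - 7))
Answer: WP = ((3*k > 15 and 2*e < buf[0]) -> (2*c != 2 and 3*arr[k] + 2*c != 34)) and ((not (3*k > 15 and 2*e < buf[0])) -> (2*c != 2 and c != 9*arr[3] - 7))


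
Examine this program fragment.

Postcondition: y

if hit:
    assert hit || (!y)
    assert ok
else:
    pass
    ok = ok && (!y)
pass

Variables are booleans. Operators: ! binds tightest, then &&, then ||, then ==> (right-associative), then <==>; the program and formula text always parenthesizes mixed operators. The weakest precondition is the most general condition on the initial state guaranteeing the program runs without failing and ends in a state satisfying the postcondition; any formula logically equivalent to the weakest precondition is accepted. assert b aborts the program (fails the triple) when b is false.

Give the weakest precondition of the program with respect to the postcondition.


Working backward. After the program, y must hold.
Before skip: y
Then branch requires (hit || (!y)) && ok && y; else branch requires y.
Before the if: (hit ==> ((hit || (!y)) && ok && y)) && ((!hit) ==> y)
Answer: WP = (hit ==> ((hit || (!y)) && ok && y)) && ((!hit) ==> y)


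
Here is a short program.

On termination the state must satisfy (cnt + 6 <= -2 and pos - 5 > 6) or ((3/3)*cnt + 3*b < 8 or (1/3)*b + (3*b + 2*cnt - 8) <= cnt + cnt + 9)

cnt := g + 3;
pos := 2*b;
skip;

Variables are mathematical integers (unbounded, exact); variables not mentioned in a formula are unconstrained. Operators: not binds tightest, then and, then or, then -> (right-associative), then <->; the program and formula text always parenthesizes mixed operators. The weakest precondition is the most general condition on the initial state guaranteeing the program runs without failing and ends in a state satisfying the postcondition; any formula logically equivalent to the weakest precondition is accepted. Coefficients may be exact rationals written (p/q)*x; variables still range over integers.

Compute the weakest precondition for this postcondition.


Working backward. After the program, the postcondition (cnt + 6 <= -2 and pos - 5 > 6) or ((3/3)*cnt + 3*b < 8 or (1/3)*b + (3*b + 2*cnt - 8) <= cnt + cnt + 9) must hold; in canonical form it is (cnt <= -8 and pos > 11) or 3*b + cnt < 8 or (10/3)*b <= 17.
Before skip: (cnt <= -8 and pos > 11) or 3*b + cnt < 8 or (10/3)*b <= 17
Before pos := 2*b: (cnt <= -8 and 2*b > 11) or 3*b + cnt < 8 or (10/3)*b <= 17
Before cnt := g + 3: (g <= -11 and 2*b > 11) or 3*b + g < 5 or (10/3)*b <= 17
Answer: WP = (g <= -11 and 2*b > 11) or 3*b + g < 5 or (10/3)*b <= 17


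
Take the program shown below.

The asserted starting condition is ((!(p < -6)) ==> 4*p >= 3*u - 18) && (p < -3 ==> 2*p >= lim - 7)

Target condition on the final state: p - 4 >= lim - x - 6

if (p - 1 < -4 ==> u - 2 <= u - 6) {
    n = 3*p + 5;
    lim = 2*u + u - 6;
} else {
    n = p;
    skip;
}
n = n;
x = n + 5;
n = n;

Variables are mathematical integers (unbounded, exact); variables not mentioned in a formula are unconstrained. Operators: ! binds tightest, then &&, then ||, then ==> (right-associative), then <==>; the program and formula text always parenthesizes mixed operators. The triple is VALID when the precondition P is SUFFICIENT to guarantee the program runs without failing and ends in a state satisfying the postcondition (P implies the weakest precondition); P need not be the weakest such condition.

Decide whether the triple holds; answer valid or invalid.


Working backward. After the program, the postcondition p - 4 >= lim - x - 6 must hold; in canonical form it is p + x >= lim - 2.
Before n := n: p + x >= lim - 2
Before x := n + 5: n + p >= lim - 7
Before n := n: n + p >= lim - 7
Then branch requires 4*p >= 3*u - 18; else branch requires 2*p >= lim - 7.
Before the if: ((!(p < -3)) ==> 4*p >= 3*u - 18) && (p < -3 ==> 2*p >= lim - 7)
The weakest precondition is ((!(p < -3)) ==> 4*p >= 3*u - 18) && (p < -3 ==> 2*p >= lim - 7).
Check whether ((!(p < -6)) ==> 4*p >= 3*u - 18) && (p < -3 ==> 2*p >= lim - 7) implies it.
Every state satisfying the precondition satisfies the weakest precondition: the implication holds.
Answer: valid
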